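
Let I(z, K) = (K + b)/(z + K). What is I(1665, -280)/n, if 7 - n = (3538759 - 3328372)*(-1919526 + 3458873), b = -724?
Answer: 502/224272078617785 ≈ 2.2384e-12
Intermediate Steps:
I(z, K) = (-724 + K)/(K + z) (I(z, K) = (K - 724)/(z + K) = (-724 + K)/(K + z))
n = -323858597282 (n = 7 - (3538759 - 3328372)*(-1919526 + 3458873) = 7 - 210387*1539347 = 7 - 1*323858597289 = 7 - 323858597289 = -323858597282)
I(1665, -280)/n = ((-724 - 280)/(-280 + 1665))/(-323858597282) = (-1004/1385)*(-1/323858597282) = ((1/1385)*(-1004))*(-1/323858597282) = -1004/1385*(-1/323858597282) = 502/224272078617785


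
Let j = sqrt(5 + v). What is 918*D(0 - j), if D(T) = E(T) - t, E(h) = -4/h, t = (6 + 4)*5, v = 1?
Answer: -45900 + 612*sqrt(6) ≈ -44401.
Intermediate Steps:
j = sqrt(6) (j = sqrt(5 + 1) = sqrt(6) ≈ 2.4495)
t = 50 (t = 10*5 = 50)
D(T) = -50 - 4/T (D(T) = -4/T - 1*50 = -4/T - 50 = -50 - 4/T)
918*D(0 - j) = 918*(-50 - 4/(0 - sqrt(6))) = 918*(-50 - 4*(-sqrt(6)/6)) = 918*(-50 - (-2)*sqrt(6)/3) = 918*(-50 + 2*sqrt(6)/3) = -45900 + 612*sqrt(6)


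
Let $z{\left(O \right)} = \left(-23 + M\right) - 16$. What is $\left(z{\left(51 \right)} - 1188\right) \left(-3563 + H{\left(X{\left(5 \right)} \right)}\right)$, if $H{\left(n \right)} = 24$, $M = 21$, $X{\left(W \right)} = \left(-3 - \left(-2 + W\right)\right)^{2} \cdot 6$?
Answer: $4268034$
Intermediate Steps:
$X{\left(W \right)} = 6 \left(-1 - W\right)^{2}$ ($X{\left(W \right)} = \left(-1 - W\right)^{2} \cdot 6 = 6 \left(-1 - W\right)^{2}$)
$z{\left(O \right)} = -18$ ($z{\left(O \right)} = \left(-23 + 21\right) - 16 = -2 - 16 = -18$)
$\left(z{\left(51 \right)} - 1188\right) \left(-3563 + H{\left(X{\left(5 \right)} \right)}\right) = \left(-18 - 1188\right) \left(-3563 + 24\right) = \left(-1206\right) \left(-3539\right) = 4268034$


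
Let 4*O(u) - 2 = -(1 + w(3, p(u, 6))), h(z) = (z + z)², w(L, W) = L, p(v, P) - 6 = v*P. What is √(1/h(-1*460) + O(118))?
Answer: I*√423199/920 ≈ 0.70711*I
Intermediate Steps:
p(v, P) = 6 + P*v (p(v, P) = 6 + v*P = 6 + P*v)
h(z) = 4*z² (h(z) = (2*z)² = 4*z²)
O(u) = -½ (O(u) = ½ + (-(1 + 3))/4 = ½ + (-1*4)/4 = ½ + (¼)*(-4) = ½ - 1 = -½)
√(1/h(-1*460) + O(118)) = √(1/(4*(-1*460)²) - ½) = √(1/(4*(-460)²) - ½) = √(1/(4*211600) - ½) = √(1/846400 - ½) = √(-423199/846400) = I*√423199/920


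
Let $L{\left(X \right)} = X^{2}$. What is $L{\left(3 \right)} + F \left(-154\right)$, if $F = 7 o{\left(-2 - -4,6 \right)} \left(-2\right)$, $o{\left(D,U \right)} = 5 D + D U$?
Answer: $47441$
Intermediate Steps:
$F = -308$ ($F = 7 \left(-2 - -4\right) \left(5 + 6\right) \left(-2\right) = 7 \left(-2 + 4\right) 11 \left(-2\right) = 7 \cdot 2 \cdot 11 \left(-2\right) = 7 \cdot 22 \left(-2\right) = 154 \left(-2\right) = -308$)
$L{\left(3 \right)} + F \left(-154\right) = 3^{2} - -47432 = 9 + 47432 = 47441$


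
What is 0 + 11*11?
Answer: 121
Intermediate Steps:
0 + 11*11 = 0 + 121 = 121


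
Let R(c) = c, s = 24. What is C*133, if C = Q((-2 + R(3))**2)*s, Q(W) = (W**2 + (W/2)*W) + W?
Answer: 7980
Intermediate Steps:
Q(W) = W + 3*W**2/2 (Q(W) = (W**2 + (W*(1/2))*W) + W = (W**2 + (W/2)*W) + W = (W**2 + W**2/2) + W = 3*W**2/2 + W = W + 3*W**2/2)
C = 60 (C = ((-2 + 3)**2*(2 + 3*(-2 + 3)**2)/2)*24 = ((1/2)*1**2*(2 + 3*1**2))*24 = ((1/2)*1*(2 + 3*1))*24 = ((1/2)*1*(2 + 3))*24 = ((1/2)*1*5)*24 = (5/2)*24 = 60)
C*133 = 60*133 = 7980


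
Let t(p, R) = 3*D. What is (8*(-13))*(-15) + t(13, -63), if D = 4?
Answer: 1572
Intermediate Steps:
t(p, R) = 12 (t(p, R) = 3*4 = 12)
(8*(-13))*(-15) + t(13, -63) = (8*(-13))*(-15) + 12 = -104*(-15) + 12 = 1560 + 12 = 1572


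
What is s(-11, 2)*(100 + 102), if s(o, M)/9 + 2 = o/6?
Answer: -6969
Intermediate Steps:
s(o, M) = -18 + 3*o/2 (s(o, M) = -18 + 9*(o/6) = -18 + 3*o/2)
s(-11, 2)*(100 + 102) = (-18 + (3/2)*(-11))*(100 + 102) = (-18 - 33/2)*202 = -69/2*202 = -6969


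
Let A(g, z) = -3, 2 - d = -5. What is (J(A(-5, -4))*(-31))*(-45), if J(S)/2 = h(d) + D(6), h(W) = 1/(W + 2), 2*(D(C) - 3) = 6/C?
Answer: 10075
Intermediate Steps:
d = 7 (d = 2 - 1*(-5) = 2 + 5 = 7)
D(C) = 3 + 3/C (D(C) = 3 + (6/C)/2 = 3 + 3/C)
h(W) = 1/(2 + W)
J(S) = 65/9 (J(S) = 2*(1/(2 + 7) + (3 + 3/6)) = 2*(1/9 + (3 + 3*(⅙))) = 2*(⅑ + (3 + ½)) = 2*(⅑ + 7/2) = 2*(65/18) = 65/9)
(J(A(-5, -4))*(-31))*(-45) = ((65/9)*(-31))*(-45) = -2015/9*(-45) = 10075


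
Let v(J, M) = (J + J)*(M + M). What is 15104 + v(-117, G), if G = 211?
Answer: -83644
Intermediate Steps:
v(J, M) = 4*J*M (v(J, M) = (2*J)*(2*M) = 4*J*M)
15104 + v(-117, G) = 15104 + 4*(-117)*211 = 15104 - 98748 = -83644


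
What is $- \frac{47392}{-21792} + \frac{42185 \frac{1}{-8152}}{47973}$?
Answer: $\frac{193051557997}{88774228392} \approx 2.1746$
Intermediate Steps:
$- \frac{47392}{-21792} + \frac{42185 \frac{1}{-8152}}{47973} = \left(-47392\right) \left(- \frac{1}{21792}\right) + 42185 \left(- \frac{1}{8152}\right) \frac{1}{47973} = \frac{1481}{681} - \frac{42185}{391075896} = \frac{193051557997}{88774228392}$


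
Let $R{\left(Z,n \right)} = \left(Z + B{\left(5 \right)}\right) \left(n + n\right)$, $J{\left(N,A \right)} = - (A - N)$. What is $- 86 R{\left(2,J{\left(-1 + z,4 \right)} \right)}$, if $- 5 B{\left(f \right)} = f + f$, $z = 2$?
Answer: $0$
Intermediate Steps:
$B{\left(f \right)} = - \frac{2 f}{5}$ ($B{\left(f \right)} = - \frac{f + f}{5} = - \frac{2 f}{5}$)
$J{\left(N,A \right)} = N - A$
$R{\left(Z,n \right)} = 2 n \left(-2 + Z\right)$ ($R{\left(Z,n \right)} = \left(Z - 2\right) \left(n + n\right) = \left(Z - 2\right) 2 n = \left(-2 + Z\right) 2 n = 2 n \left(-2 + Z\right)$)
$- 86 R{\left(2,J{\left(-1 + z,4 \right)} \right)} = - 86 \cdot 2 \left(\left(-1 + 2\right) - 4\right) \left(-2 + 2\right) = - 86 \cdot 2 \left(1 - 4\right) 0 = - 86 \cdot 2 \left(-3\right) 0 = \left(-86\right) 0 = 0$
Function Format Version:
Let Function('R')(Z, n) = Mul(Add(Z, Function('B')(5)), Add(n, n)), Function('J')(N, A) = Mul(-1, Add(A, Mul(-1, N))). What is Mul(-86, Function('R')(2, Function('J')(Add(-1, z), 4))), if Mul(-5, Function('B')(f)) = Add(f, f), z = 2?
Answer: 0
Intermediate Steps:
Function('B')(f) = Mul(Rational(-2, 5), f) (Function('B')(f) = Mul(Rational(-1, 5), Add(f, f)) = Mul(Rational(-1, 5), Mul(2, f)) = Mul(Rational(-2, 5), f))
Function('J')(N, A) = Add(N, Mul(-1, A))
Function('R')(Z, n) = Mul(2, n, Add(-2, Z)) (Function('R')(Z, n) = Mul(Add(Z, Mul(Rational(-2, 5), 5)), Add(n, n)) = Mul(Add(Z, -2), Mul(2, n)) = Mul(Add(-2, Z), Mul(2, n)) = Mul(2, n, Add(-2, Z)))
Mul(-86, Function('R')(2, Function('J')(Add(-1, z), 4))) = Mul(-86, Mul(2, Add(Add(-1, 2), Mul(-1, 4)), Add(-2, 2))) = Mul(-86, Mul(2, Add(1, -4), 0)) = Mul(-86, Mul(2, -3, 0)) = Mul(-86, 0) = 0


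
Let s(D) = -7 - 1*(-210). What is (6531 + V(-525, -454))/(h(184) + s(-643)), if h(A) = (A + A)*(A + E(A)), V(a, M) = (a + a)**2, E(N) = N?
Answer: 369677/45209 ≈ 8.1771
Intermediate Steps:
s(D) = 203 (s(D) = -7 + 210 = 203)
V(a, M) = 4*a**2 (V(a, M) = (2*a)**2 = 4*a**2)
h(A) = 4*A**2 (h(A) = (A + A)*(A + A) = (2*A)*(2*A) = 4*A**2)
(6531 + V(-525, -454))/(h(184) + s(-643)) = (6531 + 4*(-525)**2)/(4*184**2 + 203) = (6531 + 4*275625)/(4*33856 + 203) = (6531 + 1102500)/(135424 + 203) = 1109031/135627 = 1109031*(1/135627) = 369677/45209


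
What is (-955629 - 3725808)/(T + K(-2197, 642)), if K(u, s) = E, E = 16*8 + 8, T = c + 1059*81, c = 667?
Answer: -4681437/86582 ≈ -54.069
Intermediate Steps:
T = 86446 (T = 667 + 1059*81 = 667 + 85779 = 86446)
E = 136 (E = 128 + 8 = 136)
K(u, s) = 136
(-955629 - 3725808)/(T + K(-2197, 642)) = (-955629 - 3725808)/(86446 + 136) = -4681437/86582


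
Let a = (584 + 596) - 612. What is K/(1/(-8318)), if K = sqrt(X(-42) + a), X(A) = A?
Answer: -8318*sqrt(526) ≈ -1.9077e+5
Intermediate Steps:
a = 568 (a = 1180 - 612 = 568)
K = sqrt(526) (K = sqrt(-42 + 568) = sqrt(526) ≈ 22.935)
K/(1/(-8318)) = sqrt(526)/(1/(-8318)) = sqrt(526)/(-1/8318) = sqrt(526)*(-8318) = -8318*sqrt(526)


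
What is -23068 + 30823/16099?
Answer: -371340909/16099 ≈ -23066.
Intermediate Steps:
-23068 + 30823/16099 = -371340909/16099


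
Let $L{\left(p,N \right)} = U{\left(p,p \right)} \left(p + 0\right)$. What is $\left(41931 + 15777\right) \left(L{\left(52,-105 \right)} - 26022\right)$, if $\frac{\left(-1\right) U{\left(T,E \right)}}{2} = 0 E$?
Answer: $-1501677576$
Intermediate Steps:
$U{\left(T,E \right)} = 0$ ($U{\left(T,E \right)} = - 2 \cdot 0 E = \left(-2\right) 0 = 0$)
$L{\left(p,N \right)} = 0$ ($L{\left(p,N \right)} = 0 \left(p + 0\right) = 0 p = 0$)
$\left(41931 + 15777\right) \left(L{\left(52,-105 \right)} - 26022\right) = \left(41931 + 15777\right) \left(0 - 26022\right) = 57708 \left(-26022\right) = -1501677576$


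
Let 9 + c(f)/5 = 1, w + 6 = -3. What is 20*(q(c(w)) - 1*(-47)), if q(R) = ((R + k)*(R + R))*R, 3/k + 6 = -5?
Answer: -28341660/11 ≈ -2.5765e+6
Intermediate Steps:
k = -3/11 (k = 3/(-6 - 5) = 3/(-11) = 3*(-1/11) = -3/11 ≈ -0.27273)
w = -9 (w = -6 - 3 = -9)
c(f) = -40 (c(f) = -45 + 5*1 = -45 + 5 = -40)
q(R) = 2*R²*(-3/11 + R) (q(R) = ((R - 3/11)*(R + R))*R = ((-3/11 + R)*(2*R))*R = (2*R*(-3/11 + R))*R = 2*R²*(-3/11 + R))
20*(q(c(w)) - 1*(-47)) = 20*((-40)²*(-6/11 + 2*(-40)) - 1*(-47)) = 20*(1600*(-6/11 - 80) + 47) = 20*(1600*(-886/11) + 47) = 20*(-1417600/11 + 47) = 20*(-1417083/11) = -28341660/11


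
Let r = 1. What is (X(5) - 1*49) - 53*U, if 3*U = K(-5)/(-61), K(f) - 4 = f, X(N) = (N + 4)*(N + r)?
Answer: 862/183 ≈ 4.7104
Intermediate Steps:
X(N) = (1 + N)*(4 + N) (X(N) = (N + 4)*(N + 1) = (4 + N)*(1 + N) = (1 + N)*(4 + N))
K(f) = 4 + f
U = 1/183 (U = ((4 - 5)/(-61))/3 = (-1*(-1/61))/3 = (1/3)*(1/61) = 1/183 ≈ 0.0054645)
(X(5) - 1*49) - 53*U = ((4 + 5**2 + 5*5) - 1*49) - 53*1/183 = ((4 + 25 + 25) - 49) - 53/183 = (54 - 49) - 53/183 = 5 - 53/183 = 862/183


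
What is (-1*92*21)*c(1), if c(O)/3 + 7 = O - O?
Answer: 40572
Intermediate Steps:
c(O) = -21 (c(O) = -21 + 3*(O - O) = -21 + 3*0 = -21 + 0 = -21)
(-1*92*21)*c(1) = (-1*92*21)*(-21) = -92*21*(-21) = -1932*(-21) = 40572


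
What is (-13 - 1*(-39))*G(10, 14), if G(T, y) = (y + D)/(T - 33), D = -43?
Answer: 754/23 ≈ 32.783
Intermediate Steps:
G(T, y) = (-43 + y)/(-33 + T) (G(T, y) = (y - 43)/(T - 33) = (-43 + y)/(-33 + T))
(-13 - 1*(-39))*G(10, 14) = (-13 - 1*(-39))*((-43 + 14)/(-33 + 10)) = (-13 + 39)*(-29/(-23)) = 26*(-1/23*(-29)) = 26*(29/23) = 754/23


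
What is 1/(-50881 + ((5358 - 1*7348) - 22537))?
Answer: -1/75408 ≈ -1.3261e-5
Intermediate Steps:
1/(-50881 + ((5358 - 1*7348) - 22537)) = 1/(-50881 + ((5358 - 7348) - 22537)) = 1/(-50881 + (-1990 - 22537)) = 1/(-50881 - 24527) = 1/(-75408) = -1/75408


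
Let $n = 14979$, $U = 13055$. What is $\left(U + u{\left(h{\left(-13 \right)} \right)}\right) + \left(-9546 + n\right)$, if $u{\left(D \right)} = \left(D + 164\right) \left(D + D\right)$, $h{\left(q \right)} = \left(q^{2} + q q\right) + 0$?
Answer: $357840$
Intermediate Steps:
$h{\left(q \right)} = 2 q^{2}$ ($h{\left(q \right)} = \left(q^{2} + q^{2}\right) + 0 = 2 q^{2} + 0 = 2 q^{2}$)
$u{\left(D \right)} = 2 D \left(164 + D\right)$ ($u{\left(D \right)} = \left(164 + D\right) 2 D = 2 D \left(164 + D\right)$)
$\left(U + u{\left(h{\left(-13 \right)} \right)}\right) + \left(-9546 + n\right) = \left(13055 + 2 \cdot 2 \left(-13\right)^{2} \left(164 + 2 \left(-13\right)^{2}\right)\right) + \left(-9546 + 14979\right) = \left(13055 + 2 \cdot 2 \cdot 169 \left(164 + 2 \cdot 169\right)\right) + 5433 = \left(13055 + 2 \cdot 338 \left(164 + 338\right)\right) + 5433 = \left(13055 + 2 \cdot 338 \cdot 502\right) + 5433 = \left(13055 + 339352\right) + 5433 = 352407 + 5433 = 357840$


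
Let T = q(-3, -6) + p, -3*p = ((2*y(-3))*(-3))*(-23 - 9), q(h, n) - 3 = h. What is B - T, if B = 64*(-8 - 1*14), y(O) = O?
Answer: -1600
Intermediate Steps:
q(h, n) = 3 + h
B = -1408 (B = 64*(-8 - 14) = 64*(-22) = -1408)
p = 192 (p = -(2*(-3))*(-3)*(-23 - 9)/3 = -(-6*(-3))*(-32)/3 = -6*(-32) = -⅓*(-576) = 192)
T = 192 (T = (3 - 3) + 192 = 0 + 192 = 192)
B - T = -1408 - 1*192 = -1408 - 192 = -1600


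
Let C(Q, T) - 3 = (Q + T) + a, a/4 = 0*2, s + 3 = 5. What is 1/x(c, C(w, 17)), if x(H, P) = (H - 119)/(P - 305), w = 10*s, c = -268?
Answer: 265/387 ≈ 0.68475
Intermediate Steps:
s = 2 (s = -3 + 5 = 2)
a = 0 (a = 4*(0*2) = 4*0 = 0)
w = 20 (w = 10*2 = 20)
C(Q, T) = 3 + Q + T (C(Q, T) = 3 + ((Q + T) + 0) = 3 + (Q + T) = 3 + Q + T)
x(H, P) = (-119 + H)/(-305 + P)
1/x(c, C(w, 17)) = 1/((-119 - 268)/(-305 + (3 + 20 + 17))) = 1/(-387/(-305 + 40)) = 1/(-387/(-265)) = 1/(-1/265*(-387)) = 1/(387/265) = 265/387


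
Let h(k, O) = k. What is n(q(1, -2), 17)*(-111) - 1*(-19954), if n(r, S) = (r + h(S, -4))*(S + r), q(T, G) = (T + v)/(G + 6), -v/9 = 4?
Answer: 198385/16 ≈ 12399.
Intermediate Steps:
v = -36 (v = -9*4 = -36)
q(T, G) = (-36 + T)/(6 + G) (q(T, G) = (T - 36)/(G + 6) = (-36 + T)/(6 + G))
n(r, S) = (S + r)² (n(r, S) = (r + S)*(S + r) = (S + r)*(S + r) = (S + r)²)
n(q(1, -2), 17)*(-111) - 1*(-19954) = (17² + ((-36 + 1)/(6 - 2))² + 2*17*((-36 + 1)/(6 - 2)))*(-111) - 1*(-19954) = (289 + (-35/4)² + 2*17*(-35/4))*(-111) + 19954 = (289 + 1225/16 - 595/2)*(-111) + 19954 = (1089/16)*(-111) + 19954 = -120879/16 + 19954 = 198385/16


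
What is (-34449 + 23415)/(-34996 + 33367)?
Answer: 1226/181 ≈ 6.7735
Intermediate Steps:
(-34449 + 23415)/(-34996 + 33367) = -11034/(-1629) = -11034*(-1/1629) = 1226/181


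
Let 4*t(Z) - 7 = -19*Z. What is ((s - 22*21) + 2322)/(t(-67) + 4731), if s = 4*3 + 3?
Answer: 1875/5051 ≈ 0.37121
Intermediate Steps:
t(Z) = 7/4 - 19*Z/4 (t(Z) = 7/4 + (-19*Z)/4 = 7/4 - 19*Z/4)
s = 15 (s = 12 + 3 = 15)
((s - 22*21) + 2322)/(t(-67) + 4731) = ((15 - 22*21) + 2322)/((7/4 - 19/4*(-67)) + 4731) = ((15 - 462) + 2322)/((7/4 + 1273/4) + 4731) = (-447 + 2322)/(320 + 4731) = 1875/5051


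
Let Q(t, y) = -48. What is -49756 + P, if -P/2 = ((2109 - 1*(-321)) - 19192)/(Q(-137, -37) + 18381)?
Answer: -912143224/18333 ≈ -49754.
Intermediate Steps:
P = 33524/18333 (P = -2*((2109 - 1*(-321)) - 19192)/(-48 + 18381) = -2*((2109 + 321) - 19192)/18333 = -2*(2430 - 19192)/18333 = -(-33524)/18333 = -2*(-16762/18333) = 33524/18333 ≈ 1.8286)
-49756 + P = -49756 + 33524/18333 = -912143224/18333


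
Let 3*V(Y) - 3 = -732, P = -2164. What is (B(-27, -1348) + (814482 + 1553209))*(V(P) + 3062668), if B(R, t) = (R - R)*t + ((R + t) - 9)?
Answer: 7246637714475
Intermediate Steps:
V(Y) = -243 (V(Y) = 1 + (⅓)*(-732) = 1 - 244 = -243)
B(R, t) = -9 + R + t (B(R, t) = 0*t + (-9 + R + t) = 0 + (-9 + R + t) = -9 + R + t)
(B(-27, -1348) + (814482 + 1553209))*(V(P) + 3062668) = ((-9 - 27 - 1348) + (814482 + 1553209))*(-243 + 3062668) = (-1384 + 2367691)*3062425 = 2366307*3062425 = 7246637714475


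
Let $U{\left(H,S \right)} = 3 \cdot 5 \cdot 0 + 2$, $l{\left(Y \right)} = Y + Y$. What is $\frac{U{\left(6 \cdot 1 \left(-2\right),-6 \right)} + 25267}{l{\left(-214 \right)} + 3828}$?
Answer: $\frac{25269}{3400} \approx 7.4321$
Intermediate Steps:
$l{\left(Y \right)} = 2 Y$
$U{\left(H,S \right)} = 2$ ($U{\left(H,S \right)} = 15 \cdot 0 + 2 = 0 + 2 = 2$)
$\frac{U{\left(6 \cdot 1 \left(-2\right),-6 \right)} + 25267}{l{\left(-214 \right)} + 3828} = \frac{2 + 25267}{2 \left(-214\right) + 3828} = \frac{25269}{-428 + 3828} = \frac{25269}{3400}$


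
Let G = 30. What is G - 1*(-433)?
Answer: 463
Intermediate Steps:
G - 1*(-433) = 30 - 1*(-433) = 30 + 433 = 463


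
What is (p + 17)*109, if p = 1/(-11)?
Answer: 20274/11 ≈ 1843.1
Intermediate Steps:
p = -1/11 ≈ -0.090909
(p + 17)*109 = (-1/11 + 17)*109 = (186/11)*109 = 20274/11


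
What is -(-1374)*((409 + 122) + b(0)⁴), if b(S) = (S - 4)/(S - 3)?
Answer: 19816286/27 ≈ 7.3394e+5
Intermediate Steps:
b(S) = (-4 + S)/(-3 + S)
-(-1374)*((409 + 122) + b(0)⁴) = -(-1374)*((409 + 122) + ((-4 + 0)/(-3 + 0))⁴) = -(-1374)*(531 + (-4/(-3))⁴) = -(-1374)*(531 + (-⅓*(-4))⁴) = -(-1374)*(531 + (4/3)⁴) = -(-1374)*(531 + 256/81) = -(-1374)*43267/81 = -1*(-19816286/27) = 19816286/27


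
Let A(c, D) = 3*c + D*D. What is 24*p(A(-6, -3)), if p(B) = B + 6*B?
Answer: -1512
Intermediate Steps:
A(c, D) = D² + 3*c (A(c, D) = 3*c + D² = D² + 3*c)
p(B) = 7*B
24*p(A(-6, -3)) = 24*(7*((-3)² + 3*(-6))) = 24*(7*(9 - 18)) = 24*(7*(-9)) = 24*(-63) = -1512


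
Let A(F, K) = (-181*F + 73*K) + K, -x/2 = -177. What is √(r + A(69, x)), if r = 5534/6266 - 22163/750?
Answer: √3020900804555790/469950 ≈ 116.95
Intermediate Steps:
x = 354 (x = -2*(-177) = 354)
r = -67361429/2349750 (r = 5534*(1/6266) - 22163*1/750 = 2767/3133 - 22163/750 = -67361429/2349750 ≈ -28.667)
A(F, K) = -181*F + 74*K
√(r + A(69, x)) = √(-67361429/2349750 + (-181*69 + 74*354)) = √(-67361429/2349750 + (-12489 + 26196)) = √(-67361429/2349750 + 13707) = √(32140661821/2349750) = √3020900804555790/469950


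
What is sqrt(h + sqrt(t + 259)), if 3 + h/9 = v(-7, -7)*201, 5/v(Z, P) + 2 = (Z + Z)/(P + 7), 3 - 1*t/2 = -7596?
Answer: sqrt(-27 + sqrt(15457)) ≈ 9.8654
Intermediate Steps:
t = 15198 (t = 6 - 2*(-7596) = 6 + 15192 = 15198)
v(Z, P) = 5/(-2 + 2*Z/(7 + P)) (v(Z, P) = 5/(-2 + (Z + Z)/(P + 7)) = 5/(-2 + (2*Z)/(7 + P)) = 5/(-2 + 2*Z/(7 + P)))
h = -27 (h = -27 + 9*((5*(-7 - 1*(-7))/(2*(7 - 7 - 1*(-7))))*201) = -27 + 9*((5*(-7 + 7)/(2*(7 - 7 + 7)))*201) = -27 + 9*(((5/2)*0/7)*201) = -27 + 9*(((5/2)*(1/7)*0)*201) = -27 + 9*(0*201) = -27 + 9*0 = -27 + 0 = -27)
sqrt(h + sqrt(t + 259)) = sqrt(-27 + sqrt(15198 + 259)) = sqrt(-27 + sqrt(15457))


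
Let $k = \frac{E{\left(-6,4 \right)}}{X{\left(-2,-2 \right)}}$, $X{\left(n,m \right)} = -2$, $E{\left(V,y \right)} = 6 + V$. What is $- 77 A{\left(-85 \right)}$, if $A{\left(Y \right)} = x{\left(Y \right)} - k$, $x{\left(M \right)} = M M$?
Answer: $-556325$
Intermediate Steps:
$x{\left(M \right)} = M^{2}$
$k = 0$ ($k = \frac{6 - 6}{-2} = 0 \left(- \frac{1}{2}\right) = 0$)
$A{\left(Y \right)} = Y^{2}$ ($A{\left(Y \right)} = Y^{2} - 0 = Y^{2} + 0 = Y^{2}$)
$- 77 A{\left(-85 \right)} = - 77 \left(-85\right)^{2} = \left(-77\right) 7225 = -556325$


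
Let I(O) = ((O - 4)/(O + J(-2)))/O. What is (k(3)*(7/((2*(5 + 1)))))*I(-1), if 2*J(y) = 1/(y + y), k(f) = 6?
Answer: -140/9 ≈ -15.556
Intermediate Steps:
J(y) = 1/(4*y) (J(y) = 1/(2*(y + y)) = 1/(2*((2*y))) = (1/(2*y))/2 = 1/(4*y))
I(O) = (-4 + O)/(O*(-⅛ + O)) (I(O) = ((O - 4)/(O + (¼)/(-2)))/O = ((-4 + O)/(O + (¼)*(-½)))/O = ((-4 + O)/(O - ⅛))/O = ((-4 + O)/(-⅛ + O))/O = (-4 + O)/(O*(-⅛ + O)))
(k(3)*(7/((2*(5 + 1)))))*I(-1) = (6*(7/((2*(5 + 1)))))*(8*(-4 - 1)/(-1*(-1 + 8*(-1)))) = (6*(7/((2*6))))*(8*(-1)*(-5)/(-1 - 8)) = (6*(7/12))*(8*(-1)*(-5)/(-9)) = (6*(7*(1/12)))*(8*(-1)*(-⅑)*(-5)) = (6*(7/12))*(-40/9) = (7/2)*(-40/9) = -140/9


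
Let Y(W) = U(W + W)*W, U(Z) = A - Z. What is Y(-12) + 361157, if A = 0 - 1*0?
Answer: 360869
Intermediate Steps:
A = 0 (A = 0 + 0 = 0)
U(Z) = -Z (U(Z) = 0 - Z = -Z)
Y(W) = -2*W² (Y(W) = (-(W + W))*W = (-2*W)*W = -2*W²)
Y(-12) + 361157 = -2*(-12)² + 361157 = -2*144 + 361157 = -288 + 361157 = 360869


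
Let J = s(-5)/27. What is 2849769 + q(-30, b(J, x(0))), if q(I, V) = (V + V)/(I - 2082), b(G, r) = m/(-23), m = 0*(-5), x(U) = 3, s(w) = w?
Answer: 2849769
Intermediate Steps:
m = 0
J = -5/27 ≈ -0.18519
b(G, r) = 0 (b(G, r) = 0/(-23) = 0*(-1/23) = 0)
q(I, V) = 2*V/(-2082 + I) (q(I, V) = (2*V)/(-2082 + I) = 2*V/(-2082 + I))
2849769 + q(-30, b(J, x(0))) = 2849769 + 2*0/(-2082 - 30) = 2849769 + 2*0/(-2112) = 2849769 + 2*0*(-1/2112) = 2849769 + 0 = 2849769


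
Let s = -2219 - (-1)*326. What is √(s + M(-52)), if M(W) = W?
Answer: I*√1945 ≈ 44.102*I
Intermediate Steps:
s = -1893 (s = -2219 - 1*(-326) = -2219 + 326 = -1893)
√(s + M(-52)) = √(-1893 - 52) = √(-1945) = I*√1945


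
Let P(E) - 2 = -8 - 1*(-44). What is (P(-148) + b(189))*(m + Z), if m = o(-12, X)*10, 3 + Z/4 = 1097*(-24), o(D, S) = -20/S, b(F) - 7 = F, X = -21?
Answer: -172505112/7 ≈ -2.4644e+7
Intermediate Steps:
P(E) = 38 (P(E) = 2 + (-8 - 1*(-44)) = 2 + (-8 + 44) = 2 + 36 = 38)
b(F) = 7 + F
Z = -105324 (Z = -12 + 4*(1097*(-24)) = -12 + 4*(-26328) = -12 - 105312 = -105324)
m = 200/21 (m = -20/(-21)*10 = -20*(-1/21)*10 = (20/21)*10 = 200/21 ≈ 9.5238)
(P(-148) + b(189))*(m + Z) = (38 + (7 + 189))*(200/21 - 105324) = (38 + 196)*(-2211604/21) = 234*(-2211604/21) = -172505112/7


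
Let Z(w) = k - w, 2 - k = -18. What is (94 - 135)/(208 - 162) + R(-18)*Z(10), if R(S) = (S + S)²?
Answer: 596119/46 ≈ 12959.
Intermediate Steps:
R(S) = 4*S² (R(S) = (2*S)² = 4*S²)
k = 20 (k = 2 - 1*(-18) = 2 + 18 = 20)
Z(w) = 20 - w
(94 - 135)/(208 - 162) + R(-18)*Z(10) = (94 - 135)/(208 - 162) + (4*(-18)²)*(20 - 1*10) = -41/46 + (4*324)*(20 - 10) = -41*1/46 + 1296*10 = -41/46 + 12960 = 596119/46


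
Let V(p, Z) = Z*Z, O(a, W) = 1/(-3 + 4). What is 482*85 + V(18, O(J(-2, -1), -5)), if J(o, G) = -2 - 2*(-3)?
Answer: 40971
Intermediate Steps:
J(o, G) = 4 (J(o, G) = -2 + 6 = 4)
O(a, W) = 1 (O(a, W) = 1/1 = 1)
V(p, Z) = Z²
482*85 + V(18, O(J(-2, -1), -5)) = 482*85 + 1² = 40970 + 1 = 40971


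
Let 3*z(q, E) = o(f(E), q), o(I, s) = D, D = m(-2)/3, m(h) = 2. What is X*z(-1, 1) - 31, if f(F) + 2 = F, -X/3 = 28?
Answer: -149/3 ≈ -49.667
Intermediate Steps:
X = -84 (X = -3*28 = -84)
f(F) = -2 + F
D = ⅔ (D = 2/3 = 2*(⅓) = ⅔ ≈ 0.66667)
o(I, s) = ⅔
z(q, E) = 2/9 (z(q, E) = (⅓)*(⅔) = 2/9)
X*z(-1, 1) - 31 = -84*2/9 - 31 = -56/3 - 31 = -149/3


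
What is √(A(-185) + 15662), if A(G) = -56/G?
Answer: √536042310/185 ≈ 125.15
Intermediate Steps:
√(A(-185) + 15662) = √(-56/(-185) + 15662) = √(-56*(-1/185) + 15662) = √(56/185 + 15662) = √(2897526/185) = √536042310/185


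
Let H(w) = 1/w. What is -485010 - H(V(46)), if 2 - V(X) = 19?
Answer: -8245169/17 ≈ -4.8501e+5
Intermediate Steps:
V(X) = -17 (V(X) = 2 - 1*19 = 2 - 19 = -17)
-485010 - H(V(46)) = -485010 - 1/(-17) = -485010 - 1*(-1/17) = -485010 + 1/17 = -8245169/17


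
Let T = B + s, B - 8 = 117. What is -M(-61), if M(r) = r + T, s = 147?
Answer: -211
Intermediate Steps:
B = 125 (B = 8 + 117 = 125)
T = 272 (T = 125 + 147 = 272)
M(r) = 272 + r (M(r) = r + 272 = 272 + r)
-M(-61) = -(272 - 61) = -1*211 = -211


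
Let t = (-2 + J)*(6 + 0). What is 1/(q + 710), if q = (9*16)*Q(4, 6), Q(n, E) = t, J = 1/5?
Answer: -5/4226 ≈ -0.0011832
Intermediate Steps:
J = ⅕ (J = 1*(⅕) = ⅕ ≈ 0.20000)
t = -54/5 (t = (-2 + ⅕)*(6 + 0) = -9/5*6 = -54/5 ≈ -10.800)
Q(n, E) = -54/5
q = -7776/5 (q = (9*16)*(-54/5) = 144*(-54/5) = -7776/5 ≈ -1555.2)
1/(q + 710) = 1/(-7776/5 + 710) = 1/(-4226/5) = -5/4226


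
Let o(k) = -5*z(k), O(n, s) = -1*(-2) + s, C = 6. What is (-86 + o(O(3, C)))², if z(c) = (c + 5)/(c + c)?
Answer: 2076481/256 ≈ 8111.3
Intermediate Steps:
O(n, s) = 2 + s
z(c) = (5 + c)/(2*c) (z(c) = (5 + c)/((2*c)) = (5 + c)*(1/(2*c)) = (5 + c)/(2*c))
o(k) = -5*(5 + k)/(2*k)
(-86 + o(O(3, C)))² = (-86 + 5*(-5 - (2 + 6))/(2*(2 + 6)))² = (-86 + (5/2)*(-5 - 1*8)/8)² = (-86 + (5/2)*(⅛)*(-5 - 8))² = (-86 + (5/2)*(⅛)*(-13))² = (-86 - 65/16)² = (-1441/16)² = 2076481/256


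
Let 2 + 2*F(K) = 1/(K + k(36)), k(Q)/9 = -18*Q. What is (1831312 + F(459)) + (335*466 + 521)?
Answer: 21362424731/10746 ≈ 1.9879e+6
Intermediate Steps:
k(Q) = -162*Q (k(Q) = 9*(-18*Q) = -162*Q)
F(K) = -1 + 1/(2*(-5832 + K)) (F(K) = -1 + 1/(2*(K - 162*36)) = -1 + 1/(2*(K - 5832)) = -1 + 1/(2*(-5832 + K)))
(1831312 + F(459)) + (335*466 + 521) = (1831312 + (11665/2 - 1*459)/(-5832 + 459)) + (335*466 + 521) = (1831312 + (11665/2 - 459)/(-5373)) + (156110 + 521) = (1831312 - 1/5373*10747/2) + 156631 = (1831312 - 10747/10746) + 156631 = 19679268005/10746 + 156631 = 21362424731/10746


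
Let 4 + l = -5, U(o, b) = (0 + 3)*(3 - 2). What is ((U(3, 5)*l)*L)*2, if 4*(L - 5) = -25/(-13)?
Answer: -7695/26 ≈ -295.96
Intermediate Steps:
U(o, b) = 3 (U(o, b) = 3*1 = 3)
l = -9 (l = -4 - 5 = -9)
L = 285/52 (L = 5 + (-25/(-13))/4 = 5 + (-25*(-1/13))/4 = 5 + (¼)*(25/13) = 5 + 25/52 = 285/52 ≈ 5.4808)
((U(3, 5)*l)*L)*2 = ((3*(-9))*(285/52))*2 = -27*285/52*2 = -7695/52*2 = -7695/26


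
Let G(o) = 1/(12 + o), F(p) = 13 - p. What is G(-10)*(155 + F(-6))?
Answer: 87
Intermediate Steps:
G(-10)*(155 + F(-6)) = (155 + (13 - 1*(-6)))/(12 - 10) = (155 + (13 + 6))/2 = (155 + 19)/2 = (½)*174 = 87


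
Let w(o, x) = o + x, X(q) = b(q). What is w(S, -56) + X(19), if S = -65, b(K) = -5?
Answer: -126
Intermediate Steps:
X(q) = -5
w(S, -56) + X(19) = (-65 - 56) - 5 = -121 - 5 = -126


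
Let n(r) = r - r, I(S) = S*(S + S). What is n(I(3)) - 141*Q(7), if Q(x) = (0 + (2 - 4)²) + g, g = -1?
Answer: -423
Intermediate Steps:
I(S) = 2*S² (I(S) = S*(2*S) = 2*S²)
n(r) = 0
Q(x) = 3 (Q(x) = (0 + (2 - 4)²) - 1 = (0 + (-2)²) - 1 = (0 + 4) - 1 = 4 - 1 = 3)
n(I(3)) - 141*Q(7) = 0 - 141*3 = 0 - 423 = -423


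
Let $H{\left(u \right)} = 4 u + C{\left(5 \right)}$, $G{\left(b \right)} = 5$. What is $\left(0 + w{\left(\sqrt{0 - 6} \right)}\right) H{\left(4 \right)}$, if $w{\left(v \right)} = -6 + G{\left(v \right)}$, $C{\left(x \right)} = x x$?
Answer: $-41$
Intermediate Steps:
$C{\left(x \right)} = x^{2}$
$w{\left(v \right)} = -1$ ($w{\left(v \right)} = -6 + 5 = -1$)
$H{\left(u \right)} = 25 + 4 u$ ($H{\left(u \right)} = 4 u + 5^{2} = 4 u + 25 = 25 + 4 u$)
$\left(0 + w{\left(\sqrt{0 - 6} \right)}\right) H{\left(4 \right)} = \left(0 - 1\right) \left(25 + 4 \cdot 4\right) = - (25 + 16) = \left(-1\right) 41 = -41$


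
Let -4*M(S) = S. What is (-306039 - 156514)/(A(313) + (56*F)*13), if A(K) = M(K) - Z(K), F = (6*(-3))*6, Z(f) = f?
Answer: 1850212/316061 ≈ 5.8540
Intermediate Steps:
M(S) = -S/4
F = -108 (F = -18*6 = -108)
A(K) = -5*K/4 (A(K) = -K/4 - K = -5*K/4)
(-306039 - 156514)/(A(313) + (56*F)*13) = (-306039 - 156514)/(-5/4*313 + (56*(-108))*13) = -462553/(-1565/4 - 6048*13) = -462553/(-1565/4 - 78624) = -462553/(-316061/4) = -462553*(-4/316061) = 1850212/316061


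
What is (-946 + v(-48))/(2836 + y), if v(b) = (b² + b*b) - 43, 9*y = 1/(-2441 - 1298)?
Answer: 121782969/95434235 ≈ 1.2761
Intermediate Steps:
y = -1/33651 (y = 1/(9*(-2441 - 1298)) = (⅑)/(-3739) = (⅑)*(-1/3739) = -1/33651 ≈ -2.9717e-5)
v(b) = -43 + 2*b² (v(b) = (b² + b²) - 43 = 2*b² - 43 = -43 + 2*b²)
(-946 + v(-48))/(2836 + y) = (-946 + (-43 + 2*(-48)²))/(2836 - 1/33651) = (-946 + (-43 + 2*2304))/(95434235/33651) = (-946 + (-43 + 4608))*(33651/95434235) = (-946 + 4565)*(33651/95434235) = 3619*(33651/95434235) = 121782969/95434235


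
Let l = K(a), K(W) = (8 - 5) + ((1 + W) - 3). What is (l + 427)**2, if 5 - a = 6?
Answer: 182329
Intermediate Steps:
a = -1 (a = 5 - 1*6 = 5 - 6 = -1)
K(W) = 1 + W (K(W) = 3 + (-2 + W) = 1 + W)
l = 0 (l = 1 - 1 = 0)
(l + 427)**2 = (0 + 427)**2 = 427**2 = 182329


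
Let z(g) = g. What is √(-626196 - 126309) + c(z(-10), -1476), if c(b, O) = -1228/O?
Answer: 307/369 + I*√752505 ≈ 0.83198 + 867.47*I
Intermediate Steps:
√(-626196 - 126309) + c(z(-10), -1476) = √(-626196 - 126309) - 1228/(-1476) = √(-752505) - 1228*(-1/1476) = I*√752505 + 307/369 = 307/369 + I*√752505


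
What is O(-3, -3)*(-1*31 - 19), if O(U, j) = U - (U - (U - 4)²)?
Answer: -2450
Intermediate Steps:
O(U, j) = (-4 + U)² (O(U, j) = U - (U - (-4 + U)²) = U + ((-4 + U)² - U) = (-4 + U)²)
O(-3, -3)*(-1*31 - 19) = (-4 - 3)²*(-1*31 - 19) = (-7)²*(-31 - 19) = 49*(-50) = -2450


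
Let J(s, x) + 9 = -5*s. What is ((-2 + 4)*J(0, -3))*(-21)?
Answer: 378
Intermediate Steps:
J(s, x) = -9 - 5*s
((-2 + 4)*J(0, -3))*(-21) = ((-2 + 4)*(-9 - 5*0))*(-21) = (2*(-9 + 0))*(-21) = (2*(-9))*(-21) = -18*(-21) = 378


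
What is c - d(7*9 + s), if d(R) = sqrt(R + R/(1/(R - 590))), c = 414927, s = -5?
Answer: 414927 - 3*I*sqrt(3422) ≈ 4.1493e+5 - 175.49*I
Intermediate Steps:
d(R) = sqrt(R + R*(-590 + R)) (d(R) = sqrt(R + R/(1/(-590 + R))) = sqrt(R + R*(-590 + R)))
c - d(7*9 + s) = 414927 - sqrt((7*9 - 5)*(-589 + (7*9 - 5))) = 414927 - sqrt((63 - 5)*(-589 + (63 - 5))) = 414927 - sqrt(58*(-589 + 58)) = 414927 - sqrt(58*(-531)) = 414927 - sqrt(-30798) = 414927 - 3*I*sqrt(3422)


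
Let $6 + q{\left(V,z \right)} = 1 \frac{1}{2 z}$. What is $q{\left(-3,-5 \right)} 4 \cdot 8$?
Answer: $- \frac{976}{5} \approx -195.2$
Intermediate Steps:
$q{\left(V,z \right)} = -6 + \frac{1}{2 z}$ ($q{\left(V,z \right)} = -6 + 1 \frac{1}{2 z} = -6 + \frac{1}{2 z}$)
$q{\left(-3,-5 \right)} 4 \cdot 8 = \left(-6 + \frac{1}{2 \left(-5\right)}\right) 4 \cdot 8 = \left(-6 + \frac{1}{2} \left(- \frac{1}{5}\right)\right) 32 = \left(-6 - \frac{1}{10}\right) 32 = \left(- \frac{61}{10}\right) 32 = - \frac{976}{5}$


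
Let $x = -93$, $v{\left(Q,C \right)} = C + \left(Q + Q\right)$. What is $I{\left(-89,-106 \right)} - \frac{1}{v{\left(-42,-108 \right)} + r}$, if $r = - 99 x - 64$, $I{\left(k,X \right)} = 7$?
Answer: $\frac{62656}{8951} \approx 6.9999$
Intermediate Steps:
$v{\left(Q,C \right)} = C + 2 Q$
$r = 9143$ ($r = \left(-99\right) \left(-93\right) - 64 = 9207 - 64 = 9143$)
$I{\left(-89,-106 \right)} - \frac{1}{v{\left(-42,-108 \right)} + r} = 7 - \frac{1}{\left(-108 + 2 \left(-42\right)\right) + 9143} = 7 - \frac{1}{\left(-108 - 84\right) + 9143} = 7 - \frac{1}{-192 + 9143} = 7 - \frac{1}{8951} = \frac{62656}{8951}$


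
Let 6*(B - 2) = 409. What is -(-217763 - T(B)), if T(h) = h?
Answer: 1306999/6 ≈ 2.1783e+5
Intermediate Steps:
B = 421/6 (B = 2 + (1/6)*409 = 2 + 409/6 = 421/6 ≈ 70.167)
-(-217763 - T(B)) = -(-217763 - 1*421/6) = -(-217763 - 421/6) = -1*(-1306999/6) = 1306999/6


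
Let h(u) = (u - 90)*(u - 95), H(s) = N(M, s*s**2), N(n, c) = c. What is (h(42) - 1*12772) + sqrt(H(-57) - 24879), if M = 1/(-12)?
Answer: -10228 + 2*I*sqrt(52518) ≈ -10228.0 + 458.34*I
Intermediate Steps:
M = -1/12 ≈ -0.083333
H(s) = s**3 (H(s) = s*s**2 = s**3)
h(u) = (-95 + u)*(-90 + u) (h(u) = (-90 + u)*(-95 + u) = (-95 + u)*(-90 + u))
(h(42) - 1*12772) + sqrt(H(-57) - 24879) = ((8550 + 42**2 - 185*42) - 1*12772) + sqrt((-57)**3 - 24879) = ((8550 + 1764 - 7770) - 12772) + sqrt(-185193 - 24879) = (2544 - 12772) + sqrt(-210072) = -10228 + 2*I*sqrt(52518)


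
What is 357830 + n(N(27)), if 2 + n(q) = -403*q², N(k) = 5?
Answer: 347753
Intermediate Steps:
n(q) = -2 - 403*q²
357830 + n(N(27)) = 357830 + (-2 - 403*5²) = 357830 + (-2 - 403*25) = 357830 + (-2 - 10075) = 357830 - 10077 = 347753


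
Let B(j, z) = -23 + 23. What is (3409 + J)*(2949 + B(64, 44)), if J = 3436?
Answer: 20185905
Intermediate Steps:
B(j, z) = 0
(3409 + J)*(2949 + B(64, 44)) = (3409 + 3436)*(2949 + 0) = 6845*2949 = 20185905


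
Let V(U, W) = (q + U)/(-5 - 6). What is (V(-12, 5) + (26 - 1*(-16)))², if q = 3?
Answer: 221841/121 ≈ 1833.4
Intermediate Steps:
V(U, W) = -3/11 - U/11 (V(U, W) = (3 + U)/(-5 - 6) = (3 + U)/(-11) = (3 + U)*(-1/11) = -3/11 - U/11)
(V(-12, 5) + (26 - 1*(-16)))² = ((-3/11 - 1/11*(-12)) + (26 - 1*(-16)))² = ((-3/11 + 12/11) + (26 + 16))² = (9/11 + 42)² = (471/11)² = 221841/121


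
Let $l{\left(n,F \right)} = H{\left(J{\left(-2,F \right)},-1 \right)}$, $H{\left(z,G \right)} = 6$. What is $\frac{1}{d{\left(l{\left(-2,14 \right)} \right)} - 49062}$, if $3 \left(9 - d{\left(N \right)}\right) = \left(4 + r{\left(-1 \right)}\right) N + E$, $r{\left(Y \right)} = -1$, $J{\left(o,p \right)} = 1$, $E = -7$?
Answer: $- \frac{3}{147170} \approx -2.0385 \cdot 10^{-5}$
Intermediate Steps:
$l{\left(n,F \right)} = 6$
$d{\left(N \right)} = \frac{34}{3} - N$ ($d{\left(N \right)} = 9 - \frac{\left(4 - 1\right) N - 7}{3} = 9 - \frac{3 N - 7}{3} = 9 - \frac{-7 + 3 N}{3} = 9 - \left(- \frac{7}{3} + N\right) = \frac{34}{3} - N$)
$\frac{1}{d{\left(l{\left(-2,14 \right)} \right)} - 49062} = \frac{1}{\left(\frac{34}{3} - 6\right) - 49062} = \frac{1}{\frac{16}{3} - 49062} = \frac{1}{- \frac{147170}{3}} = - \frac{3}{147170}$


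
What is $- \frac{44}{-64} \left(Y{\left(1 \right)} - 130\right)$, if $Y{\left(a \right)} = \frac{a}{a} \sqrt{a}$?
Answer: $- \frac{1419}{16} \approx -88.688$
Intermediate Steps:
$Y{\left(a \right)} = \sqrt{a}$ ($Y{\left(a \right)} = 1 \sqrt{a} = \sqrt{a}$)
$- \frac{44}{-64} \left(Y{\left(1 \right)} - 130\right) = - \frac{44}{-64} \left(\sqrt{1} - 130\right) = \left(-44\right) \left(- \frac{1}{64}\right) \left(1 - 130\right) = \frac{11}{16} \left(-129\right) = - \frac{1419}{16}$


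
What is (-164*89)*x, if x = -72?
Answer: 1050912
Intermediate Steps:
(-164*89)*x = -164*89*(-72) = -14596*(-72) = 1050912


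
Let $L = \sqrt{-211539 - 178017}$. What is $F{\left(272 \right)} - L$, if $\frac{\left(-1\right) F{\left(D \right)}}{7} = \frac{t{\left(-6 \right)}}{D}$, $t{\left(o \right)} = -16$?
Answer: $\frac{7}{17} - 6 i \sqrt{10821} \approx 0.41176 - 624.14 i$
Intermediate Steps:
$L = 6 i \sqrt{10821}$ ($L = \sqrt{-389556} = 6 i \sqrt{10821} \approx 624.14 i$)
$F{\left(D \right)} = \frac{112}{D}$ ($F{\left(D \right)} = - 7 \left(- \frac{16}{D}\right) = \frac{112}{D}$)
$F{\left(272 \right)} - L = \frac{112}{272} - 6 i \sqrt{10821} = 112 \cdot \frac{1}{272} - 6 i \sqrt{10821} = \frac{7}{17} - 6 i \sqrt{10821}$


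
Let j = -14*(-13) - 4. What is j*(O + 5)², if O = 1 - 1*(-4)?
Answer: 17800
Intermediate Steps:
j = 178 (j = 182 - 4 = 178)
O = 5 (O = 1 + 4 = 5)
j*(O + 5)² = 178*(5 + 5)² = 178*10² = 178*100 = 17800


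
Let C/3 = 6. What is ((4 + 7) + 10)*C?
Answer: 378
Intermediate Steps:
C = 18 (C = 3*6 = 18)
((4 + 7) + 10)*C = ((4 + 7) + 10)*18 = (11 + 10)*18 = 21*18 = 378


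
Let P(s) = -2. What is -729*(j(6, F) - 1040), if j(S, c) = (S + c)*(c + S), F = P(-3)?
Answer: 746496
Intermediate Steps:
F = -2
j(S, c) = (S + c)² (j(S, c) = (S + c)*(S + c) = (S + c)²)
-729*(j(6, F) - 1040) = -729*((6 - 2)² - 1040) = -729*(4² - 1040) = -729*(16 - 1040) = -729*(-1024) = 746496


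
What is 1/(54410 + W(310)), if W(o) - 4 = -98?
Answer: 1/54316 ≈ 1.8411e-5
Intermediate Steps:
W(o) = -94 (W(o) = 4 - 98 = -94)
1/(54410 + W(310)) = 1/(54410 - 94) = 1/54316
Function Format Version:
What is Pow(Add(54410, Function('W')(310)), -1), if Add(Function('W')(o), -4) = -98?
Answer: Rational(1, 54316) ≈ 1.8411e-5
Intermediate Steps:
Function('W')(o) = -94 (Function('W')(o) = Add(4, -98) = -94)
Pow(Add(54410, Function('W')(310)), -1) = Pow(Add(54410, -94), -1) = Pow(54316, -1) = Rational(1, 54316)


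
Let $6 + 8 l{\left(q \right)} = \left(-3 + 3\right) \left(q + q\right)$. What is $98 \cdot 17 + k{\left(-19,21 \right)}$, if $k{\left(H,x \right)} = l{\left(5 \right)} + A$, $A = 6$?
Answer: $\frac{6685}{4} \approx 1671.3$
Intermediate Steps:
$l{\left(q \right)} = - \frac{3}{4}$ ($l{\left(q \right)} = - \frac{3}{4} + \frac{\left(-3 + 3\right) \left(q + q\right)}{8} = - \frac{3}{4} + \frac{0 \cdot 2 q}{8} = - \frac{3}{4} + \frac{1}{8} \cdot 0 = - \frac{3}{4} + 0 = - \frac{3}{4}$)
$k{\left(H,x \right)} = \frac{21}{4}$ ($k{\left(H,x \right)} = - \frac{3}{4} + 6 = \frac{21}{4}$)
$98 \cdot 17 + k{\left(-19,21 \right)} = 98 \cdot 17 + \frac{21}{4} = 1666 + \frac{21}{4} = \frac{6685}{4}$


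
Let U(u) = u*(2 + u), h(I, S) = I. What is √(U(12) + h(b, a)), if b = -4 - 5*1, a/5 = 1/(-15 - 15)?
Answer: √159 ≈ 12.610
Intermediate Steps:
a = -⅙ (a = 5/(-15 - 15) = 5/(-30) = 5*(-1/30) = -⅙ ≈ -0.16667)
b = -9 (b = -4 - 5 = -9)
√(U(12) + h(b, a)) = √(12*(2 + 12) - 9) = √(12*14 - 9) = √(168 - 9) = √159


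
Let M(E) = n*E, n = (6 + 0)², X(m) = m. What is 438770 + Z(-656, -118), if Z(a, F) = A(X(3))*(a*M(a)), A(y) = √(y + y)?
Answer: 438770 + 15492096*√6 ≈ 3.8386e+7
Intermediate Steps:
n = 36 (n = 6² = 36)
M(E) = 36*E
A(y) = √2*√y (A(y) = √(2*y) = √2*√y)
Z(a, F) = 36*√6*a² (Z(a, F) = (√2*√3)*(a*(36*a)) = √6*(36*a²) = 36*√6*a²)
438770 + Z(-656, -118) = 438770 + 36*√6*(-656)² = 438770 + 36*√6*430336 = 438770 + 15492096*√6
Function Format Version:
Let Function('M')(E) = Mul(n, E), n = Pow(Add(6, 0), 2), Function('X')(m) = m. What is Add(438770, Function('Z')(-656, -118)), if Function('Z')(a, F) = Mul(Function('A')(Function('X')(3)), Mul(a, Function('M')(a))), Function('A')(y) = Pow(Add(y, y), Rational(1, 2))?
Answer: Add(438770, Mul(15492096, Pow(6, Rational(1, 2)))) ≈ 3.8386e+7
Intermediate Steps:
n = 36 (n = Pow(6, 2) = 36)
Function('M')(E) = Mul(36, E)
Function('A')(y) = Mul(Pow(2, Rational(1, 2)), Pow(y, Rational(1, 2))) (Function('A')(y) = Pow(Mul(2, y), Rational(1, 2)) = Mul(Pow(2, Rational(1, 2)), Pow(y, Rational(1, 2))))
Function('Z')(a, F) = Mul(36, Pow(6, Rational(1, 2)), Pow(a, 2)) (Function('Z')(a, F) = Mul(Mul(Pow(2, Rational(1, 2)), Pow(3, Rational(1, 2))), Mul(a, Mul(36, a))) = Mul(Pow(6, Rational(1, 2)), Mul(36, Pow(a, 2))) = Mul(36, Pow(6, Rational(1, 2)), Pow(a, 2)))
Add(438770, Function('Z')(-656, -118)) = Add(438770, Mul(36, Pow(6, Rational(1, 2)), Pow(-656, 2))) = Add(438770, Mul(36, Pow(6, Rational(1, 2)), 430336)) = Add(438770, Mul(15492096, Pow(6, Rational(1, 2))))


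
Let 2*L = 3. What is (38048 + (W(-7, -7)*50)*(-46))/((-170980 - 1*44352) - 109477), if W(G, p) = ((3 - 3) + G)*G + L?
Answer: 78102/324809 ≈ 0.24046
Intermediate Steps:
L = 3/2 (L = (½)*3 = 3/2 ≈ 1.5000)
W(G, p) = 3/2 + G² (W(G, p) = ((3 - 3) + G)*G + 3/2 = (0 + G)*G + 3/2 = G*G + 3/2 = G² + 3/2 = 3/2 + G²)
(38048 + (W(-7, -7)*50)*(-46))/((-170980 - 1*44352) - 109477) = (38048 + ((3/2 + (-7)²)*50)*(-46))/((-170980 - 1*44352) - 109477) = (38048 + ((3/2 + 49)*50)*(-46))/((-170980 - 44352) - 109477) = (38048 + ((101/2)*50)*(-46))/(-215332 - 109477) = (38048 + 2525*(-46))/(-324809) = (38048 - 116150)*(-1/324809) = -78102*(-1/324809) = 78102/324809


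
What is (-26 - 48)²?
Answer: 5476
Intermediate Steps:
(-26 - 48)² = (-74)² = 5476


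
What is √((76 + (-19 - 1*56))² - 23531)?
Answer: I*√23530 ≈ 153.4*I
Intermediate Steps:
√((76 + (-19 - 1*56))² - 23531) = √((76 + (-19 - 56))² - 23531) = √((76 - 75)² - 23531) = √(1² - 23531) = √(1 - 23531) = √(-23530) = I*√23530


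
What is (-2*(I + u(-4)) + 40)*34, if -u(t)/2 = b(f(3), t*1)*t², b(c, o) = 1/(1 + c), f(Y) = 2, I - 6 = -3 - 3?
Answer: 6256/3 ≈ 2085.3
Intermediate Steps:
I = 0 (I = 6 + (-3 - 3) = 6 - 6 = 0)
u(t) = -2*t²/3 (u(t) = -2*t²/(1 + 2) = -2*t²/3)
(-2*(I + u(-4)) + 40)*34 = (-2*(0 - ⅔*(-4)²) + 40)*34 = (-2*(0 - ⅔*16) + 40)*34 = (-2*(0 - 32/3) + 40)*34 = (-2*(-32/3) + 40)*34 = (64/3 + 40)*34 = (184/3)*34 = 6256/3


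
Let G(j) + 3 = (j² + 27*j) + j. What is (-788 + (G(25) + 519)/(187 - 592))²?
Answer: 103028802361/164025 ≈ 6.2813e+5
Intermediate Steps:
G(j) = -3 + j² + 28*j (G(j) = -3 + ((j² + 27*j) + j) = -3 + (j² + 28*j) = -3 + j² + 28*j)
(-788 + (G(25) + 519)/(187 - 592))² = (-788 + ((-3 + 25² + 28*25) + 519)/(187 - 592))² = (-788 + ((-3 + 625 + 700) + 519)/(-405))² = (-788 + (1322 + 519)*(-1/405))² = (-788 + 1841*(-1/405))² = (-788 - 1841/405)² = (-320981/405)² = 103028802361/164025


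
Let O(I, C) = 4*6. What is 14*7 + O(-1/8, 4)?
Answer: 122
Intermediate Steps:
O(I, C) = 24
14*7 + O(-1/8, 4) = 14*7 + 24 = 98 + 24 = 122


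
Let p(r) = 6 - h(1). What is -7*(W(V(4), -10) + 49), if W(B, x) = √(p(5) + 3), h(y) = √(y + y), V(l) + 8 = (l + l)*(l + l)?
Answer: -343 - 7*√(9 - √2) ≈ -362.28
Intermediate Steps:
V(l) = -8 + 4*l² (V(l) = -8 + (l + l)*(l + l) = -8 + (2*l)*(2*l) = -8 + 4*l²)
h(y) = √2*√y (h(y) = √(2*y) = √2*√y)
p(r) = 6 - √2 (p(r) = 6 - √2*√1 = 6 - √2)
W(B, x) = √(9 - √2) (W(B, x) = √((6 - √2) + 3) = √(9 - √2))
-7*(W(V(4), -10) + 49) = -7*(√(9 - √2) + 49) = -7*(49 + √(9 - √2)) = -343 - 7*√(9 - √2)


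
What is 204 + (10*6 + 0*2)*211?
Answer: 12864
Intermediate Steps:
204 + (10*6 + 0*2)*211 = 204 + (60 + 0)*211 = 204 + 60*211 = 204 + 12660 = 12864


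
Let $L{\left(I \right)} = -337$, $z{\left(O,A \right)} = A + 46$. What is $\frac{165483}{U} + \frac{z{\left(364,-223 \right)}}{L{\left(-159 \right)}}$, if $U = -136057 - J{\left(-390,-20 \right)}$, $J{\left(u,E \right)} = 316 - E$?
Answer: $- \frac{31626210}{45964441} \approx -0.68806$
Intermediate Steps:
$z{\left(O,A \right)} = 46 + A$
$U = -136393$ ($U = -136057 - \left(316 - -20\right) = -136057 - \left(316 + 20\right) = -136057 - 336 = -136393$)
$\frac{165483}{U} + \frac{z{\left(364,-223 \right)}}{L{\left(-159 \right)}} = \frac{165483}{-136393} + \frac{46 - 223}{-337} = 165483 \left(- \frac{1}{136393}\right) - - \frac{177}{337} = - \frac{165483}{136393} + \frac{177}{337} = - \frac{31626210}{45964441}$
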